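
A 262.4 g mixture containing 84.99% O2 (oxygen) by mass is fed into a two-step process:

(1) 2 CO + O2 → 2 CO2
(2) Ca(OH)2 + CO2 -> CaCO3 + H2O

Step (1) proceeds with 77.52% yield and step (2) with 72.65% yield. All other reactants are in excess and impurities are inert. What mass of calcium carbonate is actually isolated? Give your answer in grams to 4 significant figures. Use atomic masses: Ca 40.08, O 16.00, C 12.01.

785.7 g

Pure O2 = 262.4 × 0.8499 = 223.01 g.
M(O2) = 2(16.00) = 32.00 g/mol.
M(CaCO3) = 40.08 + 12.01 + 3(16.00) = 100.09 g/mol.
n(O2) = 223.01 / 32.00 = 6.9692 mol.
Step 1 (O2:CO2 = 1:2): theoretical n(CO2) = 13.938 mol; at 77.52% yield, n(CO2) = 10.805 mol.
Step 2 (CO2:CaCO3 = 1:1): theoretical n(CaCO3) = 10.805 mol, so theoretical mass = 10.805 × 100.09 = 1081.5 g.
At 72.65% yield, actual mass of CaCO3 = 1081.5 × 0.7265 = 785.69 g.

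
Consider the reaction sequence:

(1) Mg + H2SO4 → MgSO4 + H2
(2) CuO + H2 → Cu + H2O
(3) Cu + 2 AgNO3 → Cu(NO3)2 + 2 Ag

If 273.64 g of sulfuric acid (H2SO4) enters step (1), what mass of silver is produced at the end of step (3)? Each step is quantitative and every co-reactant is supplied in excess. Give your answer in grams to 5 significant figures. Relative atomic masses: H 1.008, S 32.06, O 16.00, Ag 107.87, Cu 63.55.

601.93 g

M(H2SO4) = 2(1.008) + 32.06 + 4(16.00) = 98.076 g/mol.
M(Ag) = 107.87 g/mol.
n(H2SO4) = 273.64 / 98.076 = 2.79008 mol.
Reaction (1): H2SO4→H2 ratio 1:1 ⇒ n(H2) = 2.79008 mol.
Reaction (2): H2→Cu ratio 1:1 ⇒ n(Cu) = 2.79008 mol.
Reaction (3): Cu→Ag ratio 1:2 ⇒ n(Ag) = 5.58016 mol.
Mass of Ag = 5.58016 × 107.87 = 601.932 g.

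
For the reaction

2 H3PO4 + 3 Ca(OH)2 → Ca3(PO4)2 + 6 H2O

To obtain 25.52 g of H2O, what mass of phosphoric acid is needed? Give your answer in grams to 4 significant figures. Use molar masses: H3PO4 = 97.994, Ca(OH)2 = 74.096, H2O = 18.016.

46.27 g

n(H2O) = 25.520 g / 18.016 g/mol = 1.4165 mol.
From the equation the H2O:H3PO4 mole ratio is 6:2, so n(H3PO4) = 1.4165 × 2/6 = 0.47217 mol.
Mass of H3PO4 = 0.47217 mol × 97.994 g/mol = 46.270 g.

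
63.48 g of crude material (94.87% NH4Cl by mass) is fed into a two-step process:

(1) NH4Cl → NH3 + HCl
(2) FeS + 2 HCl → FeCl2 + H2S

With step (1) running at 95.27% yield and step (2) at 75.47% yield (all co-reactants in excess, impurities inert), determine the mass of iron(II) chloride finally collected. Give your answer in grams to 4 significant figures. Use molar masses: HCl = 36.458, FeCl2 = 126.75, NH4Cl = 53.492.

51.30 g

Pure NH4Cl = 63.48 × 0.9487 = 60.223 g.
n(NH4Cl) = 60.223 / 53.492 = 1.1258 mol.
Step 1 (NH4Cl:HCl = 1:1): theoretical n(HCl) = 1.1258 mol; at 95.27% yield, n(HCl) = 1.0726 mol.
Step 2 (HCl:FeCl2 = 2:1): theoretical n(FeCl2) = 0.53629 mol, so theoretical mass = 0.53629 × 126.75 = 67.975 g.
At 75.47% yield, actual mass of FeCl2 = 67.975 × 0.7547 = 51.301 g.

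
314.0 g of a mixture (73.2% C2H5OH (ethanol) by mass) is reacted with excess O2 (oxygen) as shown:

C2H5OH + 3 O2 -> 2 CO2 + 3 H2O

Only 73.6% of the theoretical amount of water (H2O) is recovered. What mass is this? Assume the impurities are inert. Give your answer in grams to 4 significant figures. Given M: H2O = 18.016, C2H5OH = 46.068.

Pure C2H5OH available = 314.0 g × 0.732 = 229.85 g.
n(C2H5OH) = 229.85 g / 46.068 g/mol = 4.9893 mol.
From the equation the C2H5OH:H2O mole ratio is 1:3, so n(H2O) = 4.9893 × 3/1 = 14.968 mol.
Mass of H2O = 14.968 mol × 18.016 g/mol = 269.66 g.
Actual mass collected = 269.66 g × 0.736 = 198.47 g.

198.5 g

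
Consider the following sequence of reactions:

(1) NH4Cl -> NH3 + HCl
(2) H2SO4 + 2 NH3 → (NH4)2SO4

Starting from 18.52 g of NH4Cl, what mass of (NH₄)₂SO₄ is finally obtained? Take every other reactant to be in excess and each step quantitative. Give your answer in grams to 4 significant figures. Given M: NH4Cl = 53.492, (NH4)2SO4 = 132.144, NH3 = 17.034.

22.88 g

n(NH4Cl) = 18.520 / 53.492 = 0.34622 mol.
Step 1 gives a 1:1 ratio of NH4Cl to NH3, so n(NH3) = 0.34622 mol.
In step 2 the NH3:(NH4)2SO4 ratio is 2:1, so n((NH4)2SO4) = 0.17311 mol.
Mass of (NH4)2SO4 = 0.17311 × 132.144 = 22.875 g.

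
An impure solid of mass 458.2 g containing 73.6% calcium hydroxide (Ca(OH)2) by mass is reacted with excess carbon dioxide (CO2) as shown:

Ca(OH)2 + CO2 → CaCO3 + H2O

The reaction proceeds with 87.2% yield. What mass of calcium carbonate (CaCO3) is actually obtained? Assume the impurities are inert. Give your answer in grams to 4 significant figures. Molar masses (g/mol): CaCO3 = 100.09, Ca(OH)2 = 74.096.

397.2 g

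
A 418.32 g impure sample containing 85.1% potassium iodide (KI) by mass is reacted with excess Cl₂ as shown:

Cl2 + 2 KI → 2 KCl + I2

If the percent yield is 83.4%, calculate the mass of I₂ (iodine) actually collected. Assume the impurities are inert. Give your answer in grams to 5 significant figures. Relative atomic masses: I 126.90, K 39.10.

Pure KI available = 418.32 g × 0.851 = 355.990 g.
M(KI) = 39.10 + 126.90 = 166.00 g/mol.
M(I2) = 2(126.90) = 253.80 g/mol.
n(KI) = 355.990 g / 166.00 g/mol = 2.14452 mol.
From the equation the KI:I2 mole ratio is 2:1, so n(I2) = 2.14452 × 1/2 = 1.07226 mol.
Mass of I2 = 1.07226 mol × 253.80 g/mol = 272.140 g.
Actual mass collected = 272.140 g × 0.834 = 226.964 g.

226.96 g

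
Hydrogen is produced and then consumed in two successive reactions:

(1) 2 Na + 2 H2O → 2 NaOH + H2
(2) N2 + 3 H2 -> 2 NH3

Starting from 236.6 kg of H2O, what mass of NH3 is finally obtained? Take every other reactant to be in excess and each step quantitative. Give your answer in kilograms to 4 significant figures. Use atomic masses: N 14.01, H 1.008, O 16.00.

M(H2O) = 2(1.008) + 16.00 = 18.016 g/mol.
M(NH3) = 14.01 + 3(1.008) = 17.034 g/mol.
236.6 kg = 236600 g.
n(H2O) = 236600 / 18.016 = 13133 mol.
Step 1 gives a 2:1 ratio of H2O to H2, so n(H2) = 6566.4 mol.
In step 2 the H2:NH3 ratio is 3:2, so n(NH3) = 4377.6 mol.
Mass of NH3 = 4377.6 × 17.034 = 74568 g = 74.57 kg.

74.57 kg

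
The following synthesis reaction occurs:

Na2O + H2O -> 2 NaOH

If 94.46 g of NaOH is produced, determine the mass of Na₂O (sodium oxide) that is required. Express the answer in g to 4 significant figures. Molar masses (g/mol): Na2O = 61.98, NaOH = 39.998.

n(NaOH) = 94.460 g / 39.998 g/mol = 2.3616 mol.
From the equation the NaOH:Na2O mole ratio is 2:1, so n(Na2O) = 2.3616 × 1/2 = 1.1808 mol.
Mass of Na2O = 1.1808 mol × 61.98 g/mol = 73.187 g.

73.19 g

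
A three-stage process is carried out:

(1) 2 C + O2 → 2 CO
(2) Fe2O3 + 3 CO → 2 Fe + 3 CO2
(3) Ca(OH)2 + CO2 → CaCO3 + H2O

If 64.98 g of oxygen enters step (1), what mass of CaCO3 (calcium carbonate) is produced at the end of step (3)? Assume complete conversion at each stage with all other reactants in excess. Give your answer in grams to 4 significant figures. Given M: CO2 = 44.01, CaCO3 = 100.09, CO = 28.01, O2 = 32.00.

406.5 g

n(O2) = 64.98 / 32.00 = 2.0306 mol.
Reaction (1): O2→CO ratio 1:2 ⇒ n(CO) = 4.0613 mol.
Reaction (2): CO→CO2 ratio 3:3 ⇒ n(CO2) = 4.0613 mol.
Reaction (3): CO2→CaCO3 ratio 1:1 ⇒ n(CaCO3) = 4.0613 mol.
Mass of CaCO3 = 4.0613 × 100.09 = 406.49 g.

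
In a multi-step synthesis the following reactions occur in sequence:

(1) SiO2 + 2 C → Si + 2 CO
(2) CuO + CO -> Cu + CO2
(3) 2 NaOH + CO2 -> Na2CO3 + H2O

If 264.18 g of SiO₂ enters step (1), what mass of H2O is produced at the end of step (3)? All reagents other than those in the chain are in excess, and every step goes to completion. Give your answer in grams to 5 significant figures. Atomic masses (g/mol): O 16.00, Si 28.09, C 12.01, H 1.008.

M(SiO2) = 28.09 + 2(16.00) = 60.09 g/mol.
M(H2O) = 2(1.008) + 16.00 = 18.016 g/mol.
n(SiO2) = 264.18 / 60.09 = 4.39641 mol.
Reaction (1): SiO2→CO ratio 1:2 ⇒ n(CO) = 8.79281 mol.
Reaction (2): CO→CO2 ratio 1:1 ⇒ n(CO2) = 8.79281 mol.
Reaction (3): CO2→H2O ratio 1:1 ⇒ n(H2O) = 8.79281 mol.
Mass of H2O = 8.79281 × 18.016 = 158.411 g.

158.41 g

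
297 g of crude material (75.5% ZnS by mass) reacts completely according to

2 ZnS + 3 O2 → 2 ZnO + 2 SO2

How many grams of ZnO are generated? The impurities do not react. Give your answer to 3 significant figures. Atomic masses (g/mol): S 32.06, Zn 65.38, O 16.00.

Mass of pure ZnS = 297 g × 0.755 = 224.2 g.
M(ZnS) = 65.38 + 32.06 = 97.44 g/mol.
M(ZnO) = 65.38 + 16.00 = 81.38 g/mol.
n(ZnS) = 224.2 g / 97.44 g/mol = 2.301 mol.
From the equation the ZnS:ZnO mole ratio is 2:2, so n(ZnO) = 2.301 × 2/2 = 2.301 mol.
Mass of ZnO = 2.301 mol × 81.38 g/mol = 187.3 g.

187 g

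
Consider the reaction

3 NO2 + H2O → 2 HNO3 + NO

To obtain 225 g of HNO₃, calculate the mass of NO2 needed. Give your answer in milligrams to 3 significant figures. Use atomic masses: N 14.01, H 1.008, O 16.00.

M(HNO3) = 1.008 + 14.01 + 3(16.00) = 63.018 g/mol.
M(NO2) = 14.01 + 2(16.00) = 46.01 g/mol.
n(HNO3) = 225.0 g / 63.018 g/mol = 3.570 mol.
From the equation the HNO3:NO2 mole ratio is 2:3, so n(NO2) = 3.570 × 3/2 = 5.356 mol.
Mass of NO2 = 5.356 mol × 46.01 g/mol = 246.4 g.
Converting to mg: 246.4 g = 246000 mg.

246000 mg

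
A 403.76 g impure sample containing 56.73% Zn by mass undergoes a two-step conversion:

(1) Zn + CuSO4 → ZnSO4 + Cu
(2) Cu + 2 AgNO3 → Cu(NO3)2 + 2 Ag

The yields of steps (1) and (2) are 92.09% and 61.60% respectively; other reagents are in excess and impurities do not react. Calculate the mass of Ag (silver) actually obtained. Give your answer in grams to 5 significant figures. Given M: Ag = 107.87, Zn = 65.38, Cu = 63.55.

Pure Zn = 403.76 × 0.5673 = 229.053 g.
n(Zn) = 229.053 / 65.38 = 3.50341 mol.
Step 1 (Zn:Cu = 1:1): theoretical n(Cu) = 3.50341 mol; at 92.09% yield, n(Cu) = 3.22629 mol.
Step 2 (Cu:Ag = 1:2): theoretical n(Ag) = 6.45258 mol, so theoretical mass = 6.45258 × 107.87 = 696.040 g.
At 61.60% yield, actual mass of Ag = 696.040 × 0.6160 = 428.761 g.

428.76 g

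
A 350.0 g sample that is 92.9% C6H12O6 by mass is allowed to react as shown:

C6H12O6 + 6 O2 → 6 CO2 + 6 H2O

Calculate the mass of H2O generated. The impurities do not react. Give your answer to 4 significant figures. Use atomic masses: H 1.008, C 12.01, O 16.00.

195.1 g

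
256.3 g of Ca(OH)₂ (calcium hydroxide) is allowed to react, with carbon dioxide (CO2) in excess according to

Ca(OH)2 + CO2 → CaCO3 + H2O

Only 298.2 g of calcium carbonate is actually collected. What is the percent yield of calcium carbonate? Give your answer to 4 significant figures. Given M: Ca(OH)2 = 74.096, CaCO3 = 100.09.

n(Ca(OH)2) = 256.30 g / 74.096 g/mol = 3.4590 mol.
From the equation the Ca(OH)2:CaCO3 mole ratio is 1:1, so n(CaCO3) = 3.4590 × 1/1 = 3.4590 mol.
Mass of CaCO3 = 3.4590 mol × 100.09 g/mol = 346.21 g.
This is the theoretical yield. Percent yield = 298.2 g / 346.21 g × 100% = 86.132%.

86.13 %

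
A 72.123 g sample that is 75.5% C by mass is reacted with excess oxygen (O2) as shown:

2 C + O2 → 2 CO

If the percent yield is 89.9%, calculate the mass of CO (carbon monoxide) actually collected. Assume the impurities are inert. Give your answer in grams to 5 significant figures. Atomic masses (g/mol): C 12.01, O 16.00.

Pure C available = 72.123 g × 0.755 = 54.4529 g.
M(C) = 12.01 g/mol.
M(CO) = 12.01 + 16.00 = 28.01 g/mol.
n(C) = 54.4529 g / 12.01 g/mol = 4.53396 mol.
From the equation the C:CO mole ratio is 2:2, so n(CO) = 4.53396 × 2/2 = 4.53396 mol.
Mass of CO = 4.53396 mol × 28.01 g/mol = 126.996 g.
Actual mass collected = 126.996 g × 0.899 = 114.170 g.

114.17 g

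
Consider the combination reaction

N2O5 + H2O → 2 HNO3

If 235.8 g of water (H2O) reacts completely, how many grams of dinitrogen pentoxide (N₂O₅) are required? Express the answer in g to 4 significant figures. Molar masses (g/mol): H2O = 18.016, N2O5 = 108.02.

n(H2O) = 235.80 g / 18.016 g/mol = 13.088 mol.
From the equation the H2O:N2O5 mole ratio is 1:1, so n(N2O5) = 13.088 × 1/1 = 13.088 mol.
Mass of N2O5 = 13.088 mol × 108.02 g/mol = 1413.8 g.

1414 g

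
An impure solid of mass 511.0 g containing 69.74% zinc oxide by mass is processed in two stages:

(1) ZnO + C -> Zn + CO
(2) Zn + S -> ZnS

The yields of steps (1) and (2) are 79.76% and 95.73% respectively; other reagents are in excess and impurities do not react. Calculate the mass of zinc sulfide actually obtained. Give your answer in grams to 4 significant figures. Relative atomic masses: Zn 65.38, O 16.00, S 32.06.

325.8 g

Pure ZnO = 511.0 × 0.6974 = 356.37 g.
M(ZnO) = 65.38 + 16.00 = 81.38 g/mol.
M(ZnS) = 65.38 + 32.06 = 97.44 g/mol.
n(ZnO) = 356.37 / 81.38 = 4.3791 mol.
Step 1 (ZnO:Zn = 1:1): theoretical n(Zn) = 4.3791 mol; at 79.76% yield, n(Zn) = 3.4928 mol.
Step 2 (Zn:ZnS = 1:1): theoretical n(ZnS) = 3.4928 mol, so theoretical mass = 3.4928 × 97.44 = 340.34 g.
At 95.73% yield, actual mass of ZnS = 340.34 × 0.9573 = 325.80 g.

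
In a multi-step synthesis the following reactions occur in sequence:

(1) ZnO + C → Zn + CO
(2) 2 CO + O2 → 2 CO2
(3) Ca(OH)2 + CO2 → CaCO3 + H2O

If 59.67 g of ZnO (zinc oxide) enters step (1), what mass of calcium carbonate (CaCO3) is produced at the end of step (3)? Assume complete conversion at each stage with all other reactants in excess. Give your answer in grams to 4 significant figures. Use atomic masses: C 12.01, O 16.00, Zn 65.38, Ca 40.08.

M(ZnO) = 65.38 + 16.00 = 81.38 g/mol.
M(CaCO3) = 40.08 + 12.01 + 3(16.00) = 100.09 g/mol.
n(ZnO) = 59.67 / 81.38 = 0.73323 mol.
Reaction (1): ZnO→CO ratio 1:1 ⇒ n(CO) = 0.73323 mol.
Reaction (2): CO→CO2 ratio 2:2 ⇒ n(CO2) = 0.73323 mol.
Reaction (3): CO2→CaCO3 ratio 1:1 ⇒ n(CaCO3) = 0.73323 mol.
Mass of CaCO3 = 0.73323 × 100.09 = 73.389 g.

73.39 g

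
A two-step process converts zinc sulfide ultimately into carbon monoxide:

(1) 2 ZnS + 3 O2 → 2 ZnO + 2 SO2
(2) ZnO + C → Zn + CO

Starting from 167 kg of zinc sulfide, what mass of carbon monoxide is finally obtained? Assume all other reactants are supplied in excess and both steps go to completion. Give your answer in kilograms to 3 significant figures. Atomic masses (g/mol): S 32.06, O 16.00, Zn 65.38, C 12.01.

M(ZnS) = 65.38 + 32.06 = 97.44 g/mol.
M(CO) = 12.01 + 16.00 = 28.01 g/mol.
167 kg = 167000 g.
n(ZnS) = 167000 / 97.44 = 1714 mol.
Step 1 gives a 2:2 ratio of ZnS to ZnO, so n(ZnO) = 1714 mol.
In step 2 the ZnO:CO ratio is 1:1, so n(CO) = 1714 mol.
Mass of CO = 1714 × 28.01 = 48010 g = 48.0 kg.

48.0 kg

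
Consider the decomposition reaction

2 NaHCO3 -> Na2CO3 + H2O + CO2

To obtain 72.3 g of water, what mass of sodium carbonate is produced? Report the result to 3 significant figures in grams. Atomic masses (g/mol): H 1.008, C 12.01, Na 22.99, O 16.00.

425 g

M(H2O) = 2(1.008) + 16.00 = 18.016 g/mol.
M(Na2CO3) = 2(22.99) + 12.01 + 3(16.00) = 105.99 g/mol.
n(H2O) = 72.30 g / 18.016 g/mol = 4.013 mol.
From the equation the H2O:Na2CO3 mole ratio is 1:1, so n(Na2CO3) = 4.013 × 1/1 = 4.013 mol.
Mass of Na2CO3 = 4.013 mol × 105.99 g/mol = 425.3 g.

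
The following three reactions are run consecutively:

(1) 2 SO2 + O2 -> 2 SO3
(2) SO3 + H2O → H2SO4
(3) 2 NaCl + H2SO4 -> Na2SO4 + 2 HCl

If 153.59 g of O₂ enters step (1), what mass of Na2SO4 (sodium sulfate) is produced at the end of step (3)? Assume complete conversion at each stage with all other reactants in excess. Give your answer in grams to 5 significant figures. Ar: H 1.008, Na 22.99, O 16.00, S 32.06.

1363.5 g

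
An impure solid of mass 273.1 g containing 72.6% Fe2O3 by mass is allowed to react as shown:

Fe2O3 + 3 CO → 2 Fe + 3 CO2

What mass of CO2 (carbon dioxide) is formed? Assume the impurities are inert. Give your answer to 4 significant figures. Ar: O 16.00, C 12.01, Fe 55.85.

Mass of pure Fe2O3 = 273.1 g × 0.726 = 198.27 g.
M(Fe2O3) = 2(55.85) + 3(16.00) = 159.70 g/mol.
M(CO2) = 12.01 + 2(16.00) = 44.01 g/mol.
n(Fe2O3) = 198.27 g / 159.70 g/mol = 1.2415 mol.
From the equation the Fe2O3:CO2 mole ratio is 1:3, so n(CO2) = 1.2415 × 3/1 = 3.7246 mol.
Mass of CO2 = 3.7246 mol × 44.01 g/mol = 163.92 g.

163.9 g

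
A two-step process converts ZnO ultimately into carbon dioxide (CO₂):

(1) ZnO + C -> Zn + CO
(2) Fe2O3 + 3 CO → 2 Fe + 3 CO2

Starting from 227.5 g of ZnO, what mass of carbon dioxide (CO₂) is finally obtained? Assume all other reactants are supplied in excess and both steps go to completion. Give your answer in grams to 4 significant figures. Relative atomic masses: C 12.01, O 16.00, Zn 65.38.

M(ZnO) = 65.38 + 16.00 = 81.38 g/mol.
M(CO2) = 12.01 + 2(16.00) = 44.01 g/mol.
n(ZnO) = 227.50 / 81.38 = 2.7955 mol.
Step 1 gives a 1:1 ratio of ZnO to CO, so n(CO) = 2.7955 mol.
In step 2 the CO:CO2 ratio is 3:3, so n(CO2) = 2.7955 mol.
Mass of CO2 = 2.7955 × 44.01 = 123.03 g.

123.0 g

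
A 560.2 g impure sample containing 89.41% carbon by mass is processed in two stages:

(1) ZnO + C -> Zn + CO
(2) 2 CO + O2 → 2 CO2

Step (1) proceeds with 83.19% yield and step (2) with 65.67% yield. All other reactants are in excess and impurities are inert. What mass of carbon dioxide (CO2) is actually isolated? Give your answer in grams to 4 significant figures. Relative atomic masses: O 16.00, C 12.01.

1003 g

Pure C = 560.2 × 0.8941 = 500.87 g.
M(C) = 12.01 g/mol.
M(CO2) = 12.01 + 2(16.00) = 44.01 g/mol.
n(C) = 500.87 / 12.01 = 41.705 mol.
Step 1 (C:CO = 1:1): theoretical n(CO) = 41.705 mol; at 83.19% yield, n(CO) = 34.694 mol.
Step 2 (CO:CO2 = 2:2): theoretical n(CO2) = 34.694 mol, so theoretical mass = 34.694 × 44.01 = 1526.9 g.
At 65.67% yield, actual mass of CO2 = 1526.9 × 0.6567 = 1002.7 g.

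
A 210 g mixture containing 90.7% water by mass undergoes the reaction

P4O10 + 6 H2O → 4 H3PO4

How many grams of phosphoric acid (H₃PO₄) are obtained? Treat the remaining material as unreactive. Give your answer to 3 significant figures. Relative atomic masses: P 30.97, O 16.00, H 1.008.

Mass of pure H2O = 210 g × 0.907 = 190.5 g.
M(H2O) = 2(1.008) + 16.00 = 18.016 g/mol.
M(H3PO4) = 3(1.008) + 30.97 + 4(16.00) = 97.994 g/mol.
n(H2O) = 190.5 g / 18.016 g/mol = 10.57 mol.
From the equation the H2O:H3PO4 mole ratio is 6:4, so n(H3PO4) = 10.57 × 4/6 = 7.048 mol.
Mass of H3PO4 = 7.048 mol × 97.994 g/mol = 690.7 g.

691 g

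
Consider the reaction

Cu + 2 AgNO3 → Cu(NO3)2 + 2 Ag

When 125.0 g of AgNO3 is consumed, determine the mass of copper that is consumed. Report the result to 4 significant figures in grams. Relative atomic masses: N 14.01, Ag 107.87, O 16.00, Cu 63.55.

M(AgNO3) = 107.87 + 14.01 + 3(16.00) = 169.88 g/mol.
M(Cu) = 63.55 g/mol.
n(AgNO3) = 125.00 g / 169.88 g/mol = 0.73581 mol.
From the equation the AgNO3:Cu mole ratio is 2:1, so n(Cu) = 0.73581 × 1/2 = 0.36791 mol.
Mass of Cu = 0.36791 mol × 63.55 g/mol = 23.380 g.

23.38 g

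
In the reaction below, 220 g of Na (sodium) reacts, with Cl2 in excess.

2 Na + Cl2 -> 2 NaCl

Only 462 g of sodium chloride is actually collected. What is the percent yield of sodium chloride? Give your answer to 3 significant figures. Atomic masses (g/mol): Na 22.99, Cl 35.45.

82.6 %

M(Na) = 22.99 g/mol.
M(NaCl) = 22.99 + 35.45 = 58.44 g/mol.
n(Na) = 220.0 g / 22.99 g/mol = 9.569 mol.
From the equation the Na:NaCl mole ratio is 2:2, so n(NaCl) = 9.569 × 2/2 = 9.569 mol.
Mass of NaCl = 9.569 mol × 58.44 g/mol = 559.2 g.
This is the theoretical yield. Percent yield = 462 g / 559.2 g × 100% = 82.61%.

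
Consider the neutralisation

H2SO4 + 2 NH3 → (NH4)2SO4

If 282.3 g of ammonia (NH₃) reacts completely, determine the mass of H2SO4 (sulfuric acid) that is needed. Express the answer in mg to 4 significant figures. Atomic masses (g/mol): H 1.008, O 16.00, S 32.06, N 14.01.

812700 mg

M(NH3) = 14.01 + 3(1.008) = 17.034 g/mol.
M(H2SO4) = 2(1.008) + 32.06 + 4(16.00) = 98.076 g/mol.
n(NH3) = 282.30 g / 17.034 g/mol = 16.573 mol.
From the equation the NH3:H2SO4 mole ratio is 2:1, so n(H2SO4) = 16.573 × 1/2 = 8.2864 mol.
Mass of H2SO4 = 8.2864 mol × 98.076 g/mol = 812.69 g.
Converting to mg: 812.69 g = 812700 mg.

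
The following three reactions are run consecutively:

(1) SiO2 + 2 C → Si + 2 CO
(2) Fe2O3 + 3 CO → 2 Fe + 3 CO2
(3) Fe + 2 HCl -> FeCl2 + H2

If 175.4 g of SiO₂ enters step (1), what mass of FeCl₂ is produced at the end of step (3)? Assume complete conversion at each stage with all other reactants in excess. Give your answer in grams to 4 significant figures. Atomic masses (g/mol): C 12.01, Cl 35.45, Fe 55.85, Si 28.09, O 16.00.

493.3 g

M(SiO2) = 28.09 + 2(16.00) = 60.09 g/mol.
M(FeCl2) = 55.85 + 2(35.45) = 126.75 g/mol.
n(SiO2) = 175.4 / 60.09 = 2.9190 mol.
Reaction (1): SiO2→CO ratio 1:2 ⇒ n(CO) = 5.8379 mol.
Reaction (2): CO→Fe ratio 3:2 ⇒ n(Fe) = 3.8919 mol.
Reaction (3): Fe→FeCl2 ratio 1:1 ⇒ n(FeCl2) = 3.8919 mol.
Mass of FeCl2 = 3.8919 × 126.75 = 493.30 g.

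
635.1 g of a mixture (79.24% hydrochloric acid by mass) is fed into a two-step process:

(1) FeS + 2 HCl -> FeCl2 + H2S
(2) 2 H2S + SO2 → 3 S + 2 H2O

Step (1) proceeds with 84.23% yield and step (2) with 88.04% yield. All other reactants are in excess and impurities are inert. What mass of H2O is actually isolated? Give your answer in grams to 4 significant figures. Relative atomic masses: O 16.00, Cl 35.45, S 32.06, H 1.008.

Pure HCl = 635.1 × 0.7924 = 503.25 g.
M(HCl) = 1.008 + 35.45 = 36.458 g/mol.
M(H2O) = 2(1.008) + 16.00 = 18.016 g/mol.
n(HCl) = 503.25 / 36.458 = 13.804 mol.
Step 1 (HCl:H2S = 2:1): theoretical n(H2S) = 6.9018 mol; at 84.23% yield, n(H2S) = 5.8134 mol.
Step 2 (H2S:H2O = 2:2): theoretical n(H2O) = 5.8134 mol, so theoretical mass = 5.8134 × 18.016 = 104.73 g.
At 88.04% yield, actual mass of H2O = 104.73 × 0.8804 = 92.208 g.

92.21 g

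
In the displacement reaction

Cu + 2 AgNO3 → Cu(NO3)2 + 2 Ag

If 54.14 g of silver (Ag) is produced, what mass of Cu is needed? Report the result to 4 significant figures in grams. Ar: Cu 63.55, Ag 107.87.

15.95 g

M(Ag) = 107.87 g/mol.
M(Cu) = 63.55 g/mol.
n(Ag) = 54.140 g / 107.87 g/mol = 0.50190 mol.
From the equation the Ag:Cu mole ratio is 2:1, so n(Cu) = 0.50190 × 1/2 = 0.25095 mol.
Mass of Cu = 0.25095 mol × 63.55 g/mol = 15.948 g.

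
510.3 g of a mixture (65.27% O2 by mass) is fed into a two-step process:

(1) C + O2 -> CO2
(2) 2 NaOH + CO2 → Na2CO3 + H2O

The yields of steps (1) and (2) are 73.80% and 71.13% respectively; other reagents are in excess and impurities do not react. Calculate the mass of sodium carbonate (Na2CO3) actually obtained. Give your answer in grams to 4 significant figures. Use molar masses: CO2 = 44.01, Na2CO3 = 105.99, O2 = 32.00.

579.1 g

Pure O2 = 510.3 × 0.6527 = 333.07 g.
n(O2) = 333.07 / 32.00 = 10.409 mol.
Step 1 (O2:CO2 = 1:1): theoretical n(CO2) = 10.409 mol; at 73.80% yield, n(CO2) = 7.6815 mol.
Step 2 (CO2:Na2CO3 = 1:1): theoretical n(Na2CO3) = 7.6815 mol, so theoretical mass = 7.6815 × 105.99 = 814.16 g.
At 71.13% yield, actual mass of Na2CO3 = 814.16 × 0.7113 = 579.11 g.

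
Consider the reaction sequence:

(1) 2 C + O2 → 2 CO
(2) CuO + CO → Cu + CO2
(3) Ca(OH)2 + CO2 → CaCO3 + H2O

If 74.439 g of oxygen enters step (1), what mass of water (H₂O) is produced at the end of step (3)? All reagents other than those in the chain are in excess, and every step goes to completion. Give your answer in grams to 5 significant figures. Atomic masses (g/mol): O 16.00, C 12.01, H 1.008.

M(O2) = 2(16.00) = 32.00 g/mol.
M(H2O) = 2(1.008) + 16.00 = 18.016 g/mol.
n(O2) = 74.439 / 32.00 = 2.32622 mol.
Reaction (1): O2→CO ratio 1:2 ⇒ n(CO) = 4.65244 mol.
Reaction (2): CO→CO2 ratio 1:1 ⇒ n(CO2) = 4.65244 mol.
Reaction (3): CO2→H2O ratio 1:1 ⇒ n(H2O) = 4.65244 mol.
Mass of H2O = 4.65244 × 18.016 = 83.8183 g.

83.818 g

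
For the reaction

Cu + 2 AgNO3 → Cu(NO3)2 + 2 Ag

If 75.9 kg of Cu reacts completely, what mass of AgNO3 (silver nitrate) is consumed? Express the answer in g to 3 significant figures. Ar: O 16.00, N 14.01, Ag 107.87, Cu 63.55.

406000 g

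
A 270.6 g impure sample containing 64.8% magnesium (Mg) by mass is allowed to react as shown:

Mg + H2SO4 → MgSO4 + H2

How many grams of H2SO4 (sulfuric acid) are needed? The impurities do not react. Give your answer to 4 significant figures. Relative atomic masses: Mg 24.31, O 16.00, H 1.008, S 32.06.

Mass of pure Mg = 270.6 g × 0.648 = 175.35 g.
M(Mg) = 24.31 g/mol.
M(H2SO4) = 2(1.008) + 32.06 + 4(16.00) = 98.076 g/mol.
n(Mg) = 175.35 g / 24.31 g/mol = 7.2130 mol.
From the equation the Mg:H2SO4 mole ratio is 1:1, so n(H2SO4) = 7.2130 × 1/1 = 7.2130 mol.
Mass of H2SO4 = 7.2130 mol × 98.076 g/mol = 707.43 g.

707.4 g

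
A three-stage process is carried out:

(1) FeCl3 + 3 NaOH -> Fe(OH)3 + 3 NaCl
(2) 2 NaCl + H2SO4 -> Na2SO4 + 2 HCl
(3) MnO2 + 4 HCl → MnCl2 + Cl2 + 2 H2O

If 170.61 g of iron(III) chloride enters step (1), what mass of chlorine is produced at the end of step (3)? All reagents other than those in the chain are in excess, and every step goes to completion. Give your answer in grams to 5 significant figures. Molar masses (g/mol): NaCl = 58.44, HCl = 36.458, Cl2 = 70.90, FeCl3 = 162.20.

n(FeCl3) = 170.61 / 162.20 = 1.05185 mol.
Reaction (1): FeCl3→NaCl ratio 1:3 ⇒ n(NaCl) = 3.15555 mol.
Reaction (2): NaCl→HCl ratio 2:2 ⇒ n(HCl) = 3.15555 mol.
Reaction (3): HCl→Cl2 ratio 4:1 ⇒ n(Cl2) = 0.788887 mol.
Mass of Cl2 = 0.788887 × 70.90 = 55.9321 g.

55.932 g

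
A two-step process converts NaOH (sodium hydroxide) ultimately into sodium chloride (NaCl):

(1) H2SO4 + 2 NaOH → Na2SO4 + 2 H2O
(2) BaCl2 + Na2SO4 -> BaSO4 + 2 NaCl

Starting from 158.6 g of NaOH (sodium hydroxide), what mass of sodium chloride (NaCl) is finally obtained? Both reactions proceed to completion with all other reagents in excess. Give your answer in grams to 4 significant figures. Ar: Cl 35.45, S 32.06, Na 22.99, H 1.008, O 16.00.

231.7 g

M(NaOH) = 22.99 + 16.00 + 1.008 = 39.998 g/mol.
M(NaCl) = 22.99 + 35.45 = 58.44 g/mol.
n(NaOH) = 158.60 / 39.998 = 3.9652 mol.
Step 1 gives a 2:1 ratio of NaOH to Na2SO4, so n(Na2SO4) = 1.9826 mol.
In step 2 the Na2SO4:NaCl ratio is 1:2, so n(NaCl) = 3.9652 mol.
Mass of NaCl = 3.9652 × 58.44 = 231.73 g.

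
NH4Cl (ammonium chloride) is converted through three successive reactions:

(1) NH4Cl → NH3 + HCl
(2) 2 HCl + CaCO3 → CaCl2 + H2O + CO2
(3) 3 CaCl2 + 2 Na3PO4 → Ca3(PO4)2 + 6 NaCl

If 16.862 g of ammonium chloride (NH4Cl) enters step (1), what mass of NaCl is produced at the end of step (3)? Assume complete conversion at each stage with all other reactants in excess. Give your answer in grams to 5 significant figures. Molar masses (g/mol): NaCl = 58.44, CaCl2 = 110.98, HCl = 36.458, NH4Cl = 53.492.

n(NH4Cl) = 16.862 / 53.492 = 0.315225 mol.
Reaction (1): NH4Cl→HCl ratio 1:1 ⇒ n(HCl) = 0.315225 mol.
Reaction (2): HCl→CaCl2 ratio 2:1 ⇒ n(CaCl2) = 0.157612 mol.
Reaction (3): CaCl2→NaCl ratio 3:6 ⇒ n(NaCl) = 0.315225 mol.
Mass of NaCl = 0.315225 × 58.44 = 18.4217 g.

18.422 g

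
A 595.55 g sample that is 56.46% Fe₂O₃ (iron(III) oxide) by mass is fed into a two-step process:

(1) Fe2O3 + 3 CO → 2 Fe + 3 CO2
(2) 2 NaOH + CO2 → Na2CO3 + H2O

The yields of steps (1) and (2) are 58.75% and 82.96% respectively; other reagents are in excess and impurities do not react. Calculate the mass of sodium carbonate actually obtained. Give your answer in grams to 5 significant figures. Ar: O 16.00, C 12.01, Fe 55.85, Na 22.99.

Pure Fe2O3 = 595.55 × 0.5646 = 336.248 g.
M(Fe2O3) = 2(55.85) + 3(16.00) = 159.70 g/mol.
M(Na2CO3) = 2(22.99) + 12.01 + 3(16.00) = 105.99 g/mol.
n(Fe2O3) = 336.248 / 159.70 = 2.10549 mol.
Step 1 (Fe2O3:CO2 = 1:3): theoretical n(CO2) = 6.31648 mol; at 58.75% yield, n(CO2) = 3.71093 mol.
Step 2 (CO2:Na2CO3 = 1:1): theoretical n(Na2CO3) = 3.71093 mol, so theoretical mass = 3.71093 × 105.99 = 393.322 g.
At 82.96% yield, actual mass of Na2CO3 = 393.322 × 0.8296 = 326.300 g.

326.30 g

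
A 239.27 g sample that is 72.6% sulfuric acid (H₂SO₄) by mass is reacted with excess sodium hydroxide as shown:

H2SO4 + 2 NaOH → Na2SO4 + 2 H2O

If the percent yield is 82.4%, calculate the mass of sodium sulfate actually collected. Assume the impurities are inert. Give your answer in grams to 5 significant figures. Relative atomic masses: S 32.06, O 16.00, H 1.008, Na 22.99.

207.30 g

Pure H2SO4 available = 239.27 g × 0.726 = 173.710 g.
M(H2SO4) = 2(1.008) + 32.06 + 4(16.00) = 98.076 g/mol.
M(Na2SO4) = 2(22.99) + 32.06 + 4(16.00) = 142.04 g/mol.
n(H2SO4) = 173.710 g / 98.076 g/mol = 1.77118 mol.
From the equation the H2SO4:Na2SO4 mole ratio is 1:1, so n(Na2SO4) = 1.77118 × 1/1 = 1.77118 mol.
Mass of Na2SO4 = 1.77118 mol × 142.04 g/mol = 251.578 g.
Actual mass collected = 251.578 g × 0.824 = 207.300 g.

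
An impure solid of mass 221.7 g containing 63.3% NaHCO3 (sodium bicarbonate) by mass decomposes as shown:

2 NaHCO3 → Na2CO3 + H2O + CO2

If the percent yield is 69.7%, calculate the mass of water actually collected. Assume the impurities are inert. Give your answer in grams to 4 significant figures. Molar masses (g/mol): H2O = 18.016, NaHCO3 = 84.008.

Pure NaHCO3 available = 221.7 g × 0.633 = 140.34 g.
n(NaHCO3) = 140.34 g / 84.008 g/mol = 1.6705 mol.
From the equation the NaHCO3:H2O mole ratio is 2:1, so n(H2O) = 1.6705 × 1/2 = 0.83525 mol.
Mass of H2O = 0.83525 mol × 18.016 g/mol = 15.048 g.
Actual mass collected = 15.048 g × 0.697 = 10.488 g.

10.49 g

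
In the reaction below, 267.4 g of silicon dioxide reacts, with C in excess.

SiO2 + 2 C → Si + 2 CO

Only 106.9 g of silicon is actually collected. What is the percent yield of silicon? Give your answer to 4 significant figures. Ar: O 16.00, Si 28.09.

85.52 %

M(SiO2) = 28.09 + 2(16.00) = 60.09 g/mol.
M(Si) = 28.09 g/mol.
n(SiO2) = 267.40 g / 60.09 g/mol = 4.4500 mol.
From the equation the SiO2:Si mole ratio is 1:1, so n(Si) = 4.4500 × 1/1 = 4.4500 mol.
Mass of Si = 4.4500 mol × 28.09 g/mol = 125.00 g.
This is the theoretical yield. Percent yield = 106.9 g / 125.00 g × 100% = 85.520%.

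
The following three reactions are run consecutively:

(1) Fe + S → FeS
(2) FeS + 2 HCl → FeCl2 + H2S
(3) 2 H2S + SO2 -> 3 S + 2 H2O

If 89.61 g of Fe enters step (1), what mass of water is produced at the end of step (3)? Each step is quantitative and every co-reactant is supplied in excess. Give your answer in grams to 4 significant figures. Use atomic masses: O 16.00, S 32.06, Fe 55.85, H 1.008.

M(Fe) = 55.85 g/mol.
M(H2O) = 2(1.008) + 16.00 = 18.016 g/mol.
n(Fe) = 89.61 / 55.85 = 1.6045 mol.
Reaction (1): Fe→FeS ratio 1:1 ⇒ n(FeS) = 1.6045 mol.
Reaction (2): FeS→H2S ratio 1:1 ⇒ n(H2S) = 1.6045 mol.
Reaction (3): H2S→H2O ratio 2:2 ⇒ n(H2O) = 1.6045 mol.
Mass of H2O = 1.6045 × 18.016 = 28.906 g.

28.91 g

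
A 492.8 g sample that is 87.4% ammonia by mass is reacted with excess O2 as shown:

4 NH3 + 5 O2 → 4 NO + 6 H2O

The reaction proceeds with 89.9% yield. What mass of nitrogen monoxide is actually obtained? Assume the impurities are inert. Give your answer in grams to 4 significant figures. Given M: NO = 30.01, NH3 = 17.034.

Pure NH3 available = 492.8 g × 0.874 = 430.71 g.
n(NH3) = 430.71 g / 17.034 g/mol = 25.285 mol.
From the equation the NH3:NO mole ratio is 4:4, so n(NO) = 25.285 × 4/4 = 25.285 mol.
Mass of NO = 25.285 mol × 30.01 g/mol = 758.81 g.
Actual mass collected = 758.81 g × 0.899 = 682.17 g.

682.2 g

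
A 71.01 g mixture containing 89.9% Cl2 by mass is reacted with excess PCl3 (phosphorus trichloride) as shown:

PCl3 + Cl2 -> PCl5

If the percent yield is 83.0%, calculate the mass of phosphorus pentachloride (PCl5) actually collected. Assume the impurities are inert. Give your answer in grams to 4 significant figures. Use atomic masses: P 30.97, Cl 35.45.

155.6 g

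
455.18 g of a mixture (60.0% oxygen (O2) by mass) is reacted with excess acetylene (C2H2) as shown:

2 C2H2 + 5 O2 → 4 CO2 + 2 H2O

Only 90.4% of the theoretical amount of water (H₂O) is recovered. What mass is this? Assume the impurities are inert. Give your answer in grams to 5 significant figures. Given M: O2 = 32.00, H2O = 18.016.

55.600 g

Pure O2 available = 455.18 g × 0.600 = 273.108 g.
n(O2) = 273.108 g / 32.00 g/mol = 8.53463 mol.
From the equation the O2:H2O mole ratio is 5:2, so n(H2O) = 8.53463 × 2/5 = 3.41385 mol.
Mass of H2O = 3.41385 mol × 18.016 g/mol = 61.5039 g.
Actual mass collected = 61.5039 g × 0.904 = 55.5995 g.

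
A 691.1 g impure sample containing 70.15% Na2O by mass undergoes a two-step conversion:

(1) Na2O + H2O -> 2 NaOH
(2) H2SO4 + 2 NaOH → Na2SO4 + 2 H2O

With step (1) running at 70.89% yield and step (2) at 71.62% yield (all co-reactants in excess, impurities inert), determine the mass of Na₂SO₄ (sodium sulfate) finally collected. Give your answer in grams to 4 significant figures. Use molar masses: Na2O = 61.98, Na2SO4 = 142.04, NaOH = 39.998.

Pure Na2O = 691.1 × 0.7015 = 484.81 g.
n(Na2O) = 484.81 / 61.98 = 7.8220 mol.
Step 1 (Na2O:NaOH = 1:2): theoretical n(NaOH) = 15.644 mol; at 70.89% yield, n(NaOH) = 11.090 mol.
Step 2 (NaOH:Na2SO4 = 2:1): theoretical n(Na2SO4) = 5.5450 mol, so theoretical mass = 5.5450 × 142.04 = 787.61 g.
At 71.62% yield, actual mass of Na2SO4 = 787.61 × 0.7162 = 564.09 g.

564.1 g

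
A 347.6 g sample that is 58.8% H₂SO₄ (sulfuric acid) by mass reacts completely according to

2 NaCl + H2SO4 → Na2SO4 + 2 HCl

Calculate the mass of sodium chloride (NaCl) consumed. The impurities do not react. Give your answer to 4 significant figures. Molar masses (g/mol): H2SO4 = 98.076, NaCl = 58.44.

Mass of pure H2SO4 = 347.6 g × 0.588 = 204.39 g.
n(H2SO4) = 204.39 g / 98.076 g/mol = 2.0840 mol.
From the equation the H2SO4:NaCl mole ratio is 1:2, so n(NaCl) = 2.0840 × 2/1 = 4.1680 mol.
Mass of NaCl = 4.1680 mol × 58.44 g/mol = 243.58 g.

243.6 g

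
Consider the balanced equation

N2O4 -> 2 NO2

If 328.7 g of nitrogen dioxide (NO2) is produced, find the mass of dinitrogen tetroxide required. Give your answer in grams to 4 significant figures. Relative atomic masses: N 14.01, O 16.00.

328.7 g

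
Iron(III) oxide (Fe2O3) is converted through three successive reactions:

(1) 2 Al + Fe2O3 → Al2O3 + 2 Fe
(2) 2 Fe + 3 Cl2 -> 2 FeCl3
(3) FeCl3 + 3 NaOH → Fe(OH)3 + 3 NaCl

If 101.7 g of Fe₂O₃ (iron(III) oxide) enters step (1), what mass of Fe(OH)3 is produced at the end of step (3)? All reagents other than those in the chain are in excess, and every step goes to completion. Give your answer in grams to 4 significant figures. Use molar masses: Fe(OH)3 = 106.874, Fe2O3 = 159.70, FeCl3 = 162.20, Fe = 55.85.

n(Fe2O3) = 101.7 / 159.70 = 0.63682 mol.
Reaction (1): Fe2O3→Fe ratio 1:2 ⇒ n(Fe) = 1.2736 mol.
Reaction (2): Fe→FeCl3 ratio 2:2 ⇒ n(FeCl3) = 1.2736 mol.
Reaction (3): FeCl3→Fe(OH)3 ratio 1:1 ⇒ n(Fe(OH)3) = 1.2736 mol.
Mass of Fe(OH)3 = 1.2736 × 106.874 = 136.12 g.

136.1 g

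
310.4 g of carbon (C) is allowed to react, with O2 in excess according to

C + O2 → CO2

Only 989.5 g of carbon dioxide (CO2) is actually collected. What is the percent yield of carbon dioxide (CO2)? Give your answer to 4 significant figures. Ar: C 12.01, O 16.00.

86.99 %

M(C) = 12.01 g/mol.
M(CO2) = 12.01 + 2(16.00) = 44.01 g/mol.
n(C) = 310.40 g / 12.01 g/mol = 25.845 mol.
From the equation the C:CO2 mole ratio is 1:1, so n(CO2) = 25.845 × 1/1 = 25.845 mol.
Mass of CO2 = 25.845 mol × 44.01 g/mol = 1137.4 g.
This is the theoretical yield. Percent yield = 989.5 g / 1137.4 g × 100% = 86.993%.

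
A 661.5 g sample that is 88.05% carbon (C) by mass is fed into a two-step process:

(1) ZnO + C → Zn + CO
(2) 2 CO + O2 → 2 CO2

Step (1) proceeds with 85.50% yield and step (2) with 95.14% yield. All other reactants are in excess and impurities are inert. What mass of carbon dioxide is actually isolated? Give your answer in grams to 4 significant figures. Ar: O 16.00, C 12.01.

1736 g

Pure C = 661.5 × 0.8805 = 582.45 g.
M(C) = 12.01 g/mol.
M(CO2) = 12.01 + 2(16.00) = 44.01 g/mol.
n(C) = 582.45 / 12.01 = 48.497 mol.
Step 1 (C:CO = 1:1): theoretical n(CO) = 48.497 mol; at 85.50% yield, n(CO) = 41.465 mol.
Step 2 (CO:CO2 = 2:2): theoretical n(CO2) = 41.465 mol, so theoretical mass = 41.465 × 44.01 = 1824.9 g.
At 95.14% yield, actual mass of CO2 = 1824.9 × 0.9514 = 1736.2 g.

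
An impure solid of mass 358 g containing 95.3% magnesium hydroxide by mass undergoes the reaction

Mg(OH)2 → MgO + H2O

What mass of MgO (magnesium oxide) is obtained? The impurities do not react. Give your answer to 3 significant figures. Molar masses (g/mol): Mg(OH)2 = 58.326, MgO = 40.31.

Mass of pure Mg(OH)2 = 358 g × 0.953 = 341.2 g.
n(Mg(OH)2) = 341.2 g / 58.326 g/mol = 5.849 mol.
From the equation the Mg(OH)2:MgO mole ratio is 1:1, so n(MgO) = 5.849 × 1/1 = 5.849 mol.
Mass of MgO = 5.849 mol × 40.31 g/mol = 235.8 g.

236 g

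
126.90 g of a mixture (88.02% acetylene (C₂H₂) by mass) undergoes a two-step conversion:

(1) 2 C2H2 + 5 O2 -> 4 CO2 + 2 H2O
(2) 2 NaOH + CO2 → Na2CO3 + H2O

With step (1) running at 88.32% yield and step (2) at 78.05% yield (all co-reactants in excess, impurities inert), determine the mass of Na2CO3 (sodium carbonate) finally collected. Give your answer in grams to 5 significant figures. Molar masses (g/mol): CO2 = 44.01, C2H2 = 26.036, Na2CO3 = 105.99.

626.90 g

Pure C2H2 = 126.90 × 0.8802 = 111.697 g.
n(C2H2) = 111.697 / 26.036 = 4.29011 mol.
Step 1 (C2H2:CO2 = 2:4): theoretical n(CO2) = 8.58023 mol; at 88.32% yield, n(CO2) = 7.57806 mol.
Step 2 (CO2:Na2CO3 = 1:1): theoretical n(Na2CO3) = 7.57806 mol, so theoretical mass = 7.57806 × 105.99 = 803.198 g.
At 78.05% yield, actual mass of Na2CO3 = 803.198 × 0.7805 = 626.896 g.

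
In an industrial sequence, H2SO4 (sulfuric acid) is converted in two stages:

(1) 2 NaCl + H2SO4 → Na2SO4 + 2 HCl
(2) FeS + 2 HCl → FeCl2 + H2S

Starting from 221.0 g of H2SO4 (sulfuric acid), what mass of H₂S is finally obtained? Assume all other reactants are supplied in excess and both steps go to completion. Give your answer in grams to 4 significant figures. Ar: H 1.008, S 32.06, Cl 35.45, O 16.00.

M(H2SO4) = 2(1.008) + 32.06 + 4(16.00) = 98.076 g/mol.
M(H2S) = 2(1.008) + 32.06 = 34.076 g/mol.
n(H2SO4) = 221.00 / 98.076 = 2.2534 mol.
Step 1 gives a 1:2 ratio of H2SO4 to HCl, so n(HCl) = 4.5067 mol.
In step 2 the HCl:H2S ratio is 2:1, so n(H2S) = 2.2534 mol.
Mass of H2S = 2.2534 × 34.076 = 76.785 g.

76.79 g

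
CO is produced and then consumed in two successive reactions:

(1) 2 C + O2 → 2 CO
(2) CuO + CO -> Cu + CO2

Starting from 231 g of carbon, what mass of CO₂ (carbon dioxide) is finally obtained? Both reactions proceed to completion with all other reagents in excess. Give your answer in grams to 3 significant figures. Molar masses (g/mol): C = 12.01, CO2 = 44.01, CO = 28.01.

n(C) = 231.0 / 12.01 = 19.23 mol.
Step 1 gives a 2:2 ratio of C to CO, so n(CO) = 19.23 mol.
In step 2 the CO:CO2 ratio is 1:1, so n(CO2) = 19.23 mol.
Mass of CO2 = 19.23 × 44.01 = 846.5 g.

846 g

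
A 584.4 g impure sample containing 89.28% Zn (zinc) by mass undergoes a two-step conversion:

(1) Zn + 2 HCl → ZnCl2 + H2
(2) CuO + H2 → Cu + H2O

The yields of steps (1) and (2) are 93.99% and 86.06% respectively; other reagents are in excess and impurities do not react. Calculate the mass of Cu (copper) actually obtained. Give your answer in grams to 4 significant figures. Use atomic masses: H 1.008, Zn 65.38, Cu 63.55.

410.2 g

Pure Zn = 584.4 × 0.8928 = 521.75 g.
M(Zn) = 65.38 g/mol.
M(Cu) = 63.55 g/mol.
n(Zn) = 521.75 / 65.38 = 7.9803 mol.
Step 1 (Zn:H2 = 1:1): theoretical n(H2) = 7.9803 mol; at 93.99% yield, n(H2) = 7.5007 mol.
Step 2 (H2:Cu = 1:1): theoretical n(Cu) = 7.5007 mol, so theoretical mass = 7.5007 × 63.55 = 476.67 g.
At 86.06% yield, actual mass of Cu = 476.67 × 0.8606 = 410.22 g.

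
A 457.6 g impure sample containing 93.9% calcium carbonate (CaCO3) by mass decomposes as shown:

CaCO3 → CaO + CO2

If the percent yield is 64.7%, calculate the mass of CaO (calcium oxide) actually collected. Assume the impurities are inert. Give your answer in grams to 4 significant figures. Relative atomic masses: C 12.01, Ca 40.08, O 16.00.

155.8 g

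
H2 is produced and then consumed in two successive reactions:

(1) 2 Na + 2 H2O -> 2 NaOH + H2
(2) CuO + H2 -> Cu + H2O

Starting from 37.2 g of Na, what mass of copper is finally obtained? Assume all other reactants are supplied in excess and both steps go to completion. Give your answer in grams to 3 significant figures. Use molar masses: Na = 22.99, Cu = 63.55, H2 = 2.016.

n(Na) = 37.20 / 22.99 = 1.618 mol.
Step 1 gives a 2:1 ratio of Na to H2, so n(H2) = 0.8090 mol.
In step 2 the H2:Cu ratio is 1:1, so n(Cu) = 0.8090 mol.
Mass of Cu = 0.8090 × 63.55 = 51.41 g.

51.4 g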